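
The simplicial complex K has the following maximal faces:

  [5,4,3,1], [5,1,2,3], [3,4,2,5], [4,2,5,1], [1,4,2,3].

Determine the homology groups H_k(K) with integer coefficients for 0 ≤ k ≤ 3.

We work with the vertex ordering 1 < 2 < 3 < 4 < 5. The simplices of K, each written with vertices in increasing order, are:

  0-simplices (5): [1], [2], [3], [4], [5]
  1-simplices (10): [1,2], [1,3], [1,4], [1,5], [2,3], [2,4], [2,5], [3,4], [3,5], [4,5]
  2-simplices (10): [1,2,3], [1,2,4], [1,2,5], [1,3,4], [1,3,5], [1,4,5], [2,3,4], [2,3,5], [2,4,5], [3,4,5]
  3-simplices (5): [1,2,3,4], [1,2,3,5], [1,2,4,5], [1,3,4,5], [2,3,4,5]

giving chain groups C_0 ≅ Z^5, C_1 ≅ Z^10, C_2 ≅ Z^10, C_3 ≅ Z^5.

Boundary ∂_1: C_1 → C_0 maps an edge to its endpoints' difference, ∂[p,q] = q − p. For instance
  ∂[1,5] = [5] − [1].
This gives a 5×10 integer matrix of rank 4; reducing to Smith normal form yields diagonal entries (1,1,1,1).

∂_2: C_2 → C_1 maps a triangle to the signed sum of its edges. For instance
  ∂[2,3,4] = [3,4] − [2,4] + [2,3],
  ∂[2,3,5] = [3,5] − [2,5] + [2,3].
This gives a 10×10 integer matrix of rank 6; reducing to Smith normal form yields diagonal entries (1,1,1,1,1,1).

The boundary map ∂_3: C_3 → C_2 sends each 3-simplex σ to the alternating sum Σ_i (−1)^i (σ with its i-th vertex removed). For instance
  ∂[2,3,4,5] = [3,4,5] − [2,4,5] + [2,3,5] − [2,3,4],
  ∂[1,2,3,4] = [2,3,4] − [1,3,4] + [1,2,4] − [1,2,3].
This gives a 10×5 integer matrix of rank 4; reducing to Smith normal form yields diagonal entries (1,1,1,1).

Now H_k = ker ∂_k / im ∂_{k+1}, so:

  H_0: rank C_0 − rank ∂_1 = 5 − 4 = 1, and the invariant factors of ∂_1 are all 1, so H_0 ≅ Z.
  H_1: rank ker ∂_1 − rank ∂_2 = (10 − 4) − 6 = 0, and the invariant factors of ∂_2 are all 1, so H_1 ≅ 0.
  H_2: rank ker ∂_2 − rank ∂_3 = (10 − 6) − 4 = 0, and the invariant factors of ∂_3 are all 1, so H_2 ≅ 0.
  H_3: rank ker ∂_3 − rank ∂_4 = (5 − 4) − 0 = 1, and there is no ∂_4, so H_3 ≅ Z.

As a check, the Euler characteristic is 5 − 10 + 10 − 5 = 0, which agrees with 1 − 0 + 0 − 1 = 0.
(K is a triangulation of the 3-sphere S^3.)

H_0 = Z,  H_1 = 0,  H_2 = 0,  H_3 = Z.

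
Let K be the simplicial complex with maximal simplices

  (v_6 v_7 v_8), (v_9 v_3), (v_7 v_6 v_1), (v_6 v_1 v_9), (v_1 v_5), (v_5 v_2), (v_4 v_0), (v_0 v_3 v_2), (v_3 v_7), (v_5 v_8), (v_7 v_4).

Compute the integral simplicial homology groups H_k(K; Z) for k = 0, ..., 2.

H_0 = Z,  H_1 = Z^4,  H_2 = 0.

Order the vertices as v_0 < v_1 < v_2 < v_3 < v_4 < v_5 < v_6 < v_7 < v_8 < v_9. Listing each simplex with vertices in this order, K has dimension 2 with simplices:

  0-simplices (10): [v_0], [v_1], [v_2], [v_3], [v_4], [v_5], [v_6], [v_7], [v_8], [v_9]
  1-simplices (17): (17 of them)
  2-simplices (4): [v_0,v_2,v_3], [v_1,v_6,v_7], [v_1,v_6,v_9], [v_6,v_7,v_8]

giving chain groups C_0 ≅ Z^10, C_1 ≅ Z^17, C_2 ≅ Z^4.

∂_1: C_1 → C_0 is given by ∂[p,q] = [q] − [p]. For instance
  ∂[v_2,v_3] = [v_3] − [v_2].
As a 10×17 matrix over Z this has rank 9, with invariant factors (1,1,1,1,1,1,1,1,1).

The boundary map ∂_2: C_2 → C_1 maps a triangle to the signed sum of its edges. For instance
  ∂[v_1,v_6,v_7] = [v_6,v_7] − [v_1,v_7] + [v_1,v_6],
  ∂[v_1,v_6,v_9] = [v_6,v_9] − [v_1,v_9] + [v_1,v_6].
This gives a 17×4 integer matrix of rank 4; reducing to Smith normal form yields diagonal entries (1,1,1,1).

Computing H_k = (kernel of ∂_k) / (image of ∂_{k+1}):

  H_0: rank C_0 − rank ∂_1 = 10 − 9 = 1, and the invariant factors of ∂_1 are all 1, so H_0 ≅ Z.
  H_1: rank ker ∂_1 − rank ∂_2 = (17 − 9) − 4 = 4, and the invariant factors of ∂_2 are all 1, so H_1 ≅ Z^4.
  H_2: rank ker ∂_2 − rank ∂_3 = (4 − 4) − 0 = 0, and there is no ∂_3, so H_2 ≅ 0.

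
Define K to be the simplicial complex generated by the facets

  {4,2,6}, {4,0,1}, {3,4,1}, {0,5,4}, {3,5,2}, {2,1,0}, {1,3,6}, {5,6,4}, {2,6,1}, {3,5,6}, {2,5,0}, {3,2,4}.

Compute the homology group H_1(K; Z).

Fix the vertex order 0 < 1 < 2 < 3 < 4 < 5 < 6 and write every simplex with vertices in increasing order. Then dim K = 2 and the simplices of K are:

  0-simplices (7): [0], [1], [2], [3], [4], [5], [6]
  1-simplices (18): [0,1], [0,2], [0,4], [0,5], [1,2], [1,3], [1,4], [1,6], [2,3], [2,4], [2,5], [2,6], [3,4], [3,5], [3,6], [4,5], [4,6], [5,6]
  2-simplices (12): [0,1,2], [0,1,4], [0,2,5], [0,4,5], [1,2,6], [1,3,4], [1,3,6], [2,3,4], [2,3,5], [2,4,6], [3,5,6], [4,5,6]

Hence C_0 ≅ Z^7, C_1 ≅ Z^18, C_2 ≅ Z^12.

∂_1: C_1 → C_0 sends each edge [p,q] (with p < q) to q − p. For instance
  ∂[2,4] = [4] − [2].
The 7×18 boundary matrix has rank 6 and Smith normal form diag(1,1,1,1,1,1).

∂_2: C_2 → C_1 maps a triangle to the signed sum of its edges. For instance
  ∂[4,5,6] = [5,6] − [4,6] + [4,5],
  ∂[1,3,6] = [3,6] − [1,6] + [1,3].
The resulting 18×12 matrix has rank 12, and its Smith normal form has invariant factors (1,1,1,1,1,1,1,1,1,1,1,2).

Now H_k = ker ∂_k / im ∂_{k+1}, so:

  H_1: rank ker ∂_1 − rank ∂_2 = (18 − 6) − 12 = 0, and ∂_2 has invariant factor 2 > 1, so H_1 ≅ Z/2Z.

H_1 ≅ Z/2Z.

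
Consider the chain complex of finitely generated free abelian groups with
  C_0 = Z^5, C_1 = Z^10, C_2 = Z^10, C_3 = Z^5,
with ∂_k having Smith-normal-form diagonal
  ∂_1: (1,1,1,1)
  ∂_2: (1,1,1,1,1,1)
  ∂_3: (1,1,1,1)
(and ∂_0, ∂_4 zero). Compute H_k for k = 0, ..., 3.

H_0 ≅ Z,  H_1 = 0,  H_2 = 0,  H_3 ≅ Z.

H_0: b_0 = 5 − 0 − 4 = 1; torsion from ∂_1 factors > 1: none. So H_0 ≅ Z.
H_1: b_1 = 10 − 4 − 6 = 0; torsion from ∂_2 factors > 1: none. So H_1 ≅ 0.
H_2: b_2 = 10 − 6 − 4 = 0; torsion from ∂_3 factors > 1: none. So H_2 ≅ 0.
H_3: b_3 = 5 − 4 − 0 = 1; torsion from ∂_4 factors > 1: none. So H_3 ≅ Z.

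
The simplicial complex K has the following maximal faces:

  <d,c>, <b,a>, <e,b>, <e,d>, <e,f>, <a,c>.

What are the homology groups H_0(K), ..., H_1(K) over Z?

Fix the vertex order a < b < c < d < e < f and write every simplex with vertices in increasing order. Then dim K = 1 and the simplices of K are:

  0-simplices (6): a, b, c, d, e, f
  1-simplices (6): ab, ac, be, cd, de, ef

Hence C_0 ≅ Z^6, C_1 ≅ Z^6.

The boundary map ∂_1: C_1 → C_0 maps an edge to its endpoints' difference, ∂[p,q] = q − p.
This gives a 6×6 integer matrix of rank 5; reducing to Smith normal form yields diagonal entries (1,1,1,1,1).

Now H_k = ker ∂_k / im ∂_{k+1}, so:

  H_0: rank C_0 − rank ∂_1 = 6 − 5 = 1, and the invariant factors of ∂_1 are all 1, so H_0 ≅ Z.
  H_1: rank ker ∂_1 − rank ∂_2 = (6 − 5) − 0 = 1, and there is no ∂_2, so H_1 ≅ Z.

H_0 ≅ Z,  H_1 ≅ Z.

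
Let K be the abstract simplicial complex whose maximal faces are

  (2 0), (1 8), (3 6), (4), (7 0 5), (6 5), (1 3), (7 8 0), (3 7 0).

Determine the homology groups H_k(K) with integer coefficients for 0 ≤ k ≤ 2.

Take the total order 0 < 1 < 2 < 3 < 4 < 5 < 6 < 7 < 8 on the vertex set. Then K (dimension 2) consists of the simplices:

  0-simplices (9): [0], [1], [2], [3], [4], [5], [6], [7], [8]
  1-simplices (12): [0,2], [0,3], [0,5], [0,7], [0,8], [1,3], [1,8], [3,6], [3,7], [5,6], [5,7], [7,8]
  2-simplices (3): [0,3,7], [0,5,7], [0,7,8]

giving chain groups C_0 ≅ Z^9, C_1 ≅ Z^12, C_2 ≅ Z^3.

∂_1: C_1 → C_0 sends each edge [p,q] (with p < q) to q − p. For instance
  ∂[3,7] = [7] − [3].
The 9×12 boundary matrix has rank 7 and Smith normal form diag(1,1,1,1,1,1,1).

∂_2: C_2 → C_1 acts by ∂[p,q,r] = [q,r] − [p,r] + [p,q]. For instance
  ∂[0,5,7] = [5,7] − [0,7] + [0,5],
  ∂[0,7,8] = [7,8] − [0,8] + [0,7].
The 12×3 boundary matrix has rank 3 and Smith normal form diag(1,1,1).

Reading off H_k = ker ∂_k / im ∂_{k+1}:

  H_0: rank C_0 − rank ∂_1 = 9 − 7 = 2, and the invariant factors of ∂_1 are all 1, so H_0 = Z^2.
  H_1: rank ker ∂_1 − rank ∂_2 = (12 − 7) − 3 = 2, and the invariant factors of ∂_2 are all 1, so H_1 = Z^2.
  H_2: rank ker ∂_2 − rank ∂_3 = (3 − 3) − 0 = 0, and there is no ∂_3, so H_2 = 0.

As a check, the Euler characteristic is 9 − 12 + 3 = 0, which agrees with 2 − 2 + 0 = 0.

H_0 ≅ Z^2,  H_1 ≅ Z^2,  H_2 = 0.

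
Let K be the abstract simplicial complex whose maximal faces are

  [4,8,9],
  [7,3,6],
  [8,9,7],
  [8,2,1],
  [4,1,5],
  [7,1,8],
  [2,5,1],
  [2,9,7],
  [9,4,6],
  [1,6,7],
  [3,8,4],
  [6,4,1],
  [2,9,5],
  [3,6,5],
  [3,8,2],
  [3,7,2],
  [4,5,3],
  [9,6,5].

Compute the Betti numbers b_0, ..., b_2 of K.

b_0 = 1, b_1 = 1, b_2 = 0.

Take the total order 1 < 2 < 3 < 4 < 5 < 6 < 7 < 8 < 9 on the vertex set. Then K (dimension 2) consists of the simplices:

  0-simplices (9): [1], [2], [3], [4], [5], [6], [7], [8], [9]
  1-simplices (27): (27 of them)
  2-simplices (18): [1,2,5], [1,2,8], [1,4,5], [1,4,6], [1,6,7], [1,7,8], [2,3,7], [2,3,8], [2,5,9], [2,7,9], [3,4,5], [3,4,8], [3,5,6], [3,6,7], [4,6,9], [4,8,9], [5,6,9], [7,8,9]

so the chain groups are C_0 ≅ Z^9, C_1 ≅ Z^27, C_2 ≅ Z^18.

The boundary map ∂_1: C_1 → C_0 is given by ∂[p,q] = [q] − [p].
The resulting 9×27 matrix has rank 8, and its Smith normal form has invariant factors (1,1,1,1,1,1,1,1).

∂_2: C_2 → C_1 acts by ∂[p,q,r] = [q,r] − [p,r] + [p,q]. For instance
  ∂[1,4,6] = [4,6] − [1,6] + [1,4],
  ∂[4,6,9] = [6,9] − [4,9] + [4,6].
The 27×18 boundary matrix has rank 18 and Smith normal form diag(1,1,1,1,1,1,1,1,1,1,1,1,1,1,1,1,1,2).

From H_k ≅ ker(∂_k) / im(∂_{k+1}) we obtain:

  H_0: rank C_0 − rank ∂_1 = 9 − 8 = 1, and the invariant factors of ∂_1 are all 1, so H_0 ≅ Z.
  H_1: rank ker ∂_1 − rank ∂_2 = (27 − 8) − 18 = 1, and ∂_2 has invariant factor 2 > 1, so H_1 ≅ Z ⊕ Z_2.
  H_2: rank ker ∂_2 − rank ∂_3 = (18 − 18) − 0 = 0, and there is no ∂_3, so H_2 ≅ 0.

Hence the Betti numbers are b_0 = 1, b_1 = 1, b_2 = 0.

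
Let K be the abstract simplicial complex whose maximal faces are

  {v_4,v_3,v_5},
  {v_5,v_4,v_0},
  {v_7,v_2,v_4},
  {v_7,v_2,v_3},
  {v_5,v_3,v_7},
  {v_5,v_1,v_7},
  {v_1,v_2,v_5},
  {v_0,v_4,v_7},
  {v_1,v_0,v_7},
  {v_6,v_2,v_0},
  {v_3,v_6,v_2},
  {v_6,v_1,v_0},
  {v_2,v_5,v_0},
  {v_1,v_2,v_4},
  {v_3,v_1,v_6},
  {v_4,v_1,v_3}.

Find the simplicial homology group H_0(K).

H_0 = Z.

Take the total order v_0 < v_1 < v_2 < v_3 < v_4 < v_5 < v_6 < v_7 on the vertex set. Then K (dimension 2) consists of the simplices:

  0-simplices (8): [v_0], [v_1], [v_2], [v_3], [v_4], [v_5], [v_6], [v_7]
  1-simplices (24): (24 of them)
  2-simplices (16): (16 of them)

so the chain groups are C_0 ≅ Z^8, C_1 ≅ Z^24, C_2 ≅ Z^16.

Boundary ∂_1: C_1 → C_0 is given by ∂[p,q] = [q] − [p].
This gives a 8×24 integer matrix of rank 7; reducing to Smith normal form yields diagonal entries (1,1,1,1,1,1,1).

The boundary map ∂_2: C_2 → C_1 acts by ∂[p,q,r] = [q,r] − [p,r] + [p,q]. For instance
  ∂[v_0,v_1,v_7] = [v_1,v_7] − [v_0,v_7] + [v_0,v_1],
  ∂[v_1,v_3,v_6] = [v_3,v_6] − [v_1,v_6] + [v_1,v_3].
As a 24×16 matrix over Z this has rank 15, with invariant factors (1,1,1,1,1,1,1,1,1,1,1,1,1,1,1).

From H_k ≅ ker(∂_k) / im(∂_{k+1}) we obtain:

  H_0: rank C_0 − rank ∂_1 = 8 − 7 = 1, and the invariant factors of ∂_1 are all 1, so H_0 = Z.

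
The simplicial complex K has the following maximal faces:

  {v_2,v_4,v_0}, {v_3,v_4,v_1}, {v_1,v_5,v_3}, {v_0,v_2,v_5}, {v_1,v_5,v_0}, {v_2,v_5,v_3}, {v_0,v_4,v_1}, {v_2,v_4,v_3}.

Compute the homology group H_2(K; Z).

H_2 ≅ Z.

Order the vertices as v_0 < v_1 < v_2 < v_3 < v_4 < v_5. Listing each simplex with vertices in this order, K has dimension 2 with simplices:

  0-simplices (6): [v_0], [v_1], [v_2], [v_3], [v_4], [v_5]
  1-simplices (12): [v_0,v_1], [v_0,v_2], [v_0,v_4], [v_0,v_5], [v_1,v_3], [v_1,v_4], [v_1,v_5], [v_2,v_3], [v_2,v_4], [v_2,v_5], [v_3,v_4], [v_3,v_5]
  2-simplices (8): [v_0,v_1,v_4], [v_0,v_1,v_5], [v_0,v_2,v_4], [v_0,v_2,v_5], [v_1,v_3,v_4], [v_1,v_3,v_5], [v_2,v_3,v_4], [v_2,v_3,v_5]

giving chain groups C_0 ≅ Z^6, C_1 ≅ Z^12, C_2 ≅ Z^8.

∂_1: C_1 → C_0 sends each edge [p,q] (with p < q) to q − p. For instance
  ∂[v_1,v_4] = [v_4] − [v_1].
The resulting 6×12 matrix has rank 5, and its Smith normal form has invariant factors (1,1,1,1,1).

Boundary ∂_2: C_2 → C_1 sends each 2-simplex [p,q,r] to [q,r] − [p,r] + [p,q]. For instance
  ∂[v_0,v_2,v_4] = [v_2,v_4] − [v_0,v_4] + [v_0,v_2],
  ∂[v_0,v_1,v_4] = [v_1,v_4] − [v_0,v_4] + [v_0,v_1].
This gives a 12×8 integer matrix of rank 7; reducing to Smith normal form yields diagonal entries (1,1,1,1,1,1,1).

From H_k ≅ ker(∂_k) / im(∂_{k+1}) we obtain:

  H_2: rank ker ∂_2 − rank ∂_3 = (8 − 7) − 0 = 1, and there is no ∂_3, so H_2 ≅ Z.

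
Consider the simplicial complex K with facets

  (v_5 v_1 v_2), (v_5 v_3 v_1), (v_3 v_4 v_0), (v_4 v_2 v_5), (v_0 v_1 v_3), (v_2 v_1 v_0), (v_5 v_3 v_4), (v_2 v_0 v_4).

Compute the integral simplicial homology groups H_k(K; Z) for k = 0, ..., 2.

H_0 = Z,  H_1 = 0,  H_2 = Z.

We work with the vertex ordering v_0 < v_1 < v_2 < v_3 < v_4 < v_5. The simplices of K, each written with vertices in increasing order, are:

  0-simplices (6): [v_0], [v_1], [v_2], [v_3], [v_4], [v_5]
  1-simplices (12): [v_0,v_1], [v_0,v_2], [v_0,v_3], [v_0,v_4], [v_1,v_2], [v_1,v_3], [v_1,v_5], [v_2,v_4], [v_2,v_5], [v_3,v_4], [v_3,v_5], [v_4,v_5]
  2-simplices (8): [v_0,v_1,v_2], [v_0,v_1,v_3], [v_0,v_2,v_4], [v_0,v_3,v_4], [v_1,v_2,v_5], [v_1,v_3,v_5], [v_2,v_4,v_5], [v_3,v_4,v_5]

giving chain groups C_0 ≅ Z^6, C_1 ≅ Z^12, C_2 ≅ Z^8.

∂_1: C_1 → C_0 sends each edge [p,q] (with p < q) to q − p. For instance
  ∂[v_0,v_2] = [v_2] − [v_0].
The resulting 6×12 matrix has rank 5, and its Smith normal form has invariant factors (1,1,1,1,1).

The boundary map ∂_2: C_2 → C_1 acts by ∂[p,q,r] = [q,r] − [p,r] + [p,q]. For instance
  ∂[v_0,v_2,v_4] = [v_2,v_4] − [v_0,v_4] + [v_0,v_2],
  ∂[v_0,v_3,v_4] = [v_3,v_4] − [v_0,v_4] + [v_0,v_3].
The 12×8 boundary matrix has rank 7 and Smith normal form diag(1,1,1,1,1,1,1).

From H_k ≅ ker(∂_k) / im(∂_{k+1}) we obtain:

  H_0: rank C_0 − rank ∂_1 = 6 − 5 = 1, and the invariant factors of ∂_1 are all 1, so H_0 = Z.
  H_1: rank ker ∂_1 − rank ∂_2 = (12 − 5) − 7 = 0, and the invariant factors of ∂_2 are all 1, so H_1 = 0.
  H_2: rank ker ∂_2 − rank ∂_3 = (8 − 7) − 0 = 1, and there is no ∂_3, so H_2 = Z.

As a check, the Euler characteristic is 6 − 12 + 8 = 2, which agrees with 1 − 0 + 1 = 2.
(K is a triangulation of the 2-sphere S^2.)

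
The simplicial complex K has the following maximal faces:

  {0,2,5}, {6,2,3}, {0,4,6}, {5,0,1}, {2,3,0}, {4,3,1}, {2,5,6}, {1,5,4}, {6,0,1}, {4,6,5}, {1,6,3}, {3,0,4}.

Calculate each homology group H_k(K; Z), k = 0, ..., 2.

We work with the vertex ordering 0 < 1 < 2 < 3 < 4 < 5 < 6. The simplices of K, each written with vertices in increasing order, are:

  0-simplices (7): [0], [1], [2], [3], [4], [5], [6]
  1-simplices (18): [0,1], [0,2], [0,3], [0,4], [0,5], [0,6], [1,3], [1,4], [1,5], [1,6], [2,3], [2,5], [2,6], [3,4], [3,6], [4,5], [4,6], [5,6]
  2-simplices (12): [0,1,5], [0,1,6], [0,2,3], [0,2,5], [0,3,4], [0,4,6], [1,3,4], [1,3,6], [1,4,5], [2,3,6], [2,5,6], [4,5,6]

so the chain groups are C_0 ≅ Z^7, C_1 ≅ Z^18, C_2 ≅ Z^12.

The boundary map ∂_1: C_1 → C_0 is given by ∂[p,q] = [q] − [p]. For instance
  ∂[2,5] = [5] − [2].
The 7×18 boundary matrix has rank 6 and Smith normal form diag(1,1,1,1,1,1).

∂_2: C_2 → C_1 sends each 2-simplex [p,q,r] to [q,r] − [p,r] + [p,q]. For instance
  ∂[1,3,6] = [3,6] − [1,6] + [1,3],
  ∂[1,3,4] = [3,4] − [1,4] + [1,3].
The resulting 18×12 matrix has rank 12, and its Smith normal form has invariant factors (1,1,1,1,1,1,1,1,1,1,1,2).

Reading off H_k = ker ∂_k / im ∂_{k+1}:

  H_0: rank C_0 − rank ∂_1 = 7 − 6 = 1, and the invariant factors of ∂_1 are all 1, so H_0 ≅ Z.
  H_1: rank ker ∂_1 − rank ∂_2 = (18 − 6) − 12 = 0, and ∂_2 has invariant factor 2 > 1, so H_1 ≅ Z/2.
  H_2: rank ker ∂_2 − rank ∂_3 = (12 − 12) − 0 = 0, and there is no ∂_3, so H_2 ≅ 0.

(K is a triangulation of the real projective plane RP^2.)

H_0 ≅ Z,  H_1 ≅ Z/2,  H_2 = 0.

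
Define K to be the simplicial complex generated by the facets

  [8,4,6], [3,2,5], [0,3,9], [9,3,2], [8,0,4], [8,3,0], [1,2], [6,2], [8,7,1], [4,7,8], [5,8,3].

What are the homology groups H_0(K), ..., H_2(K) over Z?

Take the total order 0 < 1 < 2 < 3 < 4 < 5 < 6 < 7 < 8 < 9 on the vertex set. Then K (dimension 2) consists of the simplices:

  0-simplices (10): [0], [1], [2], [3], [4], [5], [6], [7], [8], [9]
  1-simplices (20): [0,3], [0,4], [0,8], [0,9], [1,2], [1,7], [1,8], [2,3], [2,5], [2,6], [2,9], [3,5], [3,8], [3,9], [4,6], [4,7], [4,8], [5,8], [6,8], [7,8]
  2-simplices (9): [0,3,8], [0,3,9], [0,4,8], [1,7,8], [2,3,5], [2,3,9], [3,5,8], [4,6,8], [4,7,8]

Hence C_0 ≅ Z^10, C_1 ≅ Z^20, C_2 ≅ Z^9.

Boundary ∂_1: C_1 → C_0 is given by ∂[p,q] = [q] − [p].
The 10×20 boundary matrix has rank 9 and Smith normal form diag(1,1,1,1,1,1,1,1,1).

Boundary ∂_2: C_2 → C_1 acts by ∂[p,q,r] = [q,r] − [p,r] + [p,q]. For instance
  ∂[1,7,8] = [7,8] − [1,8] + [1,7],
  ∂[0,3,8] = [3,8] − [0,8] + [0,3].
As a 20×9 matrix over Z this has rank 9, with invariant factors (1,1,1,1,1,1,1,1,1).

Computing H_k = (kernel of ∂_k) / (image of ∂_{k+1}):

  H_0: rank C_0 − rank ∂_1 = 10 − 9 = 1, and the invariant factors of ∂_1 are all 1, so H_0 = Z.
  H_1: rank ker ∂_1 − rank ∂_2 = (20 − 9) − 9 = 2, and the invariant factors of ∂_2 are all 1, so H_1 = Z^2.
  H_2: rank ker ∂_2 − rank ∂_3 = (9 − 9) − 0 = 0, and there is no ∂_3, so H_2 = 0.

As a check, the Euler characteristic is 10 − 20 + 9 = -1, which agrees with 1 − 2 + 0 = -1.

H_0 = Z,  H_1 = Z^2,  H_2 = 0.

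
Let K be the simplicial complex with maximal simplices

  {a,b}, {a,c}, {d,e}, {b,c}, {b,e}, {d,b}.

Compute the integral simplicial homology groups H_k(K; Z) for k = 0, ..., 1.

H_0 = Z,  H_1 = Z^2.

Take the total order a < b < c < d < e on the vertex set. Then K (dimension 1) consists of the simplices:

  0-simplices (5): a, b, c, d, e
  1-simplices (6): ab, ac, bc, bd, be, de

giving chain groups C_0 ≅ Z^5, C_1 ≅ Z^6.

The boundary map ∂_1: C_1 → C_0 maps an edge to its endpoints' difference, ∂[p,q] = q − p.
This gives a 5×6 integer matrix of rank 4; reducing to Smith normal form yields diagonal entries (1,1,1,1).

From H_k ≅ ker(∂_k) / im(∂_{k+1}) we obtain:

  H_0: rank C_0 − rank ∂_1 = 5 − 4 = 1, and the invariant factors of ∂_1 are all 1, so H_0 = Z.
  H_1: rank ker ∂_1 − rank ∂_2 = (6 − 4) − 0 = 2, and there is no ∂_2, so H_1 = Z^2.

As a check, the Euler characteristic is 5 − 6 = -1, which agrees with 1 − 2 = -1.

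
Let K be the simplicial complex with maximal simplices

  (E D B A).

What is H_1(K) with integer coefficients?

Fix the vertex order A < B < D < E and write every simplex with vertices in increasing order. Then dim K = 3 and the simplices of K are:

  0-simplices (4): A, B, D, E
  1-simplices (6): AB, AD, AE, BD, BE, DE
  2-simplices (4): ABD, ABE, ADE, BDE
  3-simplices (1): ABDE

so the chain groups are C_0 ≅ Z^4, C_1 ≅ Z^6, C_2 ≅ Z^4, C_3 ≅ Z^1.

Boundary ∂_1: C_1 → C_0 is given by ∂[p,q] = [q] − [p]. For instance
  ∂BD = D − B.
The resulting 4×6 matrix has rank 3, and its Smith normal form has invariant factors (1,1,1).

The boundary map ∂_2: C_2 → C_1 acts by ∂[p,q,r] = [q,r] − [p,r] + [p,q]. For instance
  ∂ABE = BE − AE + AB,
  ∂ADE = DE − AE + AD.
The resulting 6×4 matrix has rank 3, and its Smith normal form has invariant factors (1,1,1).

Boundary ∂_3: C_3 → C_2 sends each 3-simplex σ to the alternating sum Σ_i (−1)^i (σ with its i-th vertex removed). For instance
  ∂ABDE = BDE − ADE + ABE − ABD.
The resulting 4×1 matrix has rank 1, and its Smith normal form has invariant factors (1).

Computing H_k = (kernel of ∂_k) / (image of ∂_{k+1}):

  H_1: rank ker ∂_1 − rank ∂_2 = (6 − 3) − 3 = 0, and the invariant factors of ∂_2 are all 1, so H_1 ≅ 0.

H_1 ≅ 0.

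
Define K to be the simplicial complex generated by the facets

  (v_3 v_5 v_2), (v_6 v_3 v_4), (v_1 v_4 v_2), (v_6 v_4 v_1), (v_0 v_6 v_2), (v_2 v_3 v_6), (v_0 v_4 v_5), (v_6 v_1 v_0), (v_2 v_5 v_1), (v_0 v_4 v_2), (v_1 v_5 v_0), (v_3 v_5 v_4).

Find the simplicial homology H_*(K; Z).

Fix the vertex order v_0 < v_1 < v_2 < v_3 < v_4 < v_5 < v_6 and write every simplex with vertices in increasing order. Then dim K = 2 and the simplices of K are:

  0-simplices (7): [v_0], [v_1], [v_2], [v_3], [v_4], [v_5], [v_6]
  1-simplices (18): (18 of them)
  2-simplices (12): (12 of them)

Hence C_0 ≅ Z^7, C_1 ≅ Z^18, C_2 ≅ Z^12.

The boundary map ∂_1: C_1 → C_0 is given by ∂[p,q] = [q] − [p].
The 7×18 boundary matrix has rank 6 and Smith normal form diag(1,1,1,1,1,1).

The boundary map ∂_2: C_2 → C_1 maps a triangle to the signed sum of its edges. For instance
  ∂[v_3,v_4,v_6] = [v_4,v_6] − [v_3,v_6] + [v_3,v_4],
  ∂[v_2,v_3,v_6] = [v_3,v_6] − [v_2,v_6] + [v_2,v_3].
The 18×12 boundary matrix has rank 12 and Smith normal form diag(1,1,1,1,1,1,1,1,1,1,1,2).

Reading off H_k = ker ∂_k / im ∂_{k+1}:

  H_0: rank C_0 − rank ∂_1 = 7 − 6 = 1, and the invariant factors of ∂_1 are all 1, so H_0 ≅ Z.
  H_1: rank ker ∂_1 − rank ∂_2 = (18 − 6) − 12 = 0, and ∂_2 has invariant factor 2 > 1, so H_1 ≅ Z/2Z.
  H_2: rank ker ∂_2 − rank ∂_3 = (12 − 12) − 0 = 0, and there is no ∂_3, so H_2 ≅ 0.

H_0 = Z,  H_1 = Z/2Z,  H_2 = 0.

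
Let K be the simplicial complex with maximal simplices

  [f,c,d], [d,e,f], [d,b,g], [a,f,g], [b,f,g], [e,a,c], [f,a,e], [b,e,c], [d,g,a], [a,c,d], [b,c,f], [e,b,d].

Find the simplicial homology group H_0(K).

H_0 ≅ Z.

We work with the vertex ordering a < b < c < d < e < f < g. The simplices of K, each written with vertices in increasing order, are:

  0-simplices (7): a, b, c, d, e, f, g
  1-simplices (18): ac, ad, ae, af, ag, bc, bd, be, bf, bg, cd, ce, cf, de, df, dg, ef, fg
  2-simplices (12): acd, ace, adg, aef, afg, bce, bcf, bde, bdg, bfg, cdf, def

Hence C_0 ≅ Z^7, C_1 ≅ Z^18, C_2 ≅ Z^12.

∂_1: C_1 → C_0 is given by ∂[p,q] = [q] − [p].
The 7×18 boundary matrix has rank 6 and Smith normal form diag(1,1,1,1,1,1).

Boundary ∂_2: C_2 → C_1 maps a triangle to the signed sum of its edges. For instance
  ∂afg = fg − ag + af,
  ∂bde = de − be + bd.
This gives a 18×12 integer matrix of rank 12; reducing to Smith normal form yields diagonal entries (1,1,1,1,1,1,1,1,1,1,1,2).

Now H_k = ker ∂_k / im ∂_{k+1}, so:

  H_0: rank C_0 − rank ∂_1 = 7 − 6 = 1, and the invariant factors of ∂_1 are all 1, so H_0 ≅ Z.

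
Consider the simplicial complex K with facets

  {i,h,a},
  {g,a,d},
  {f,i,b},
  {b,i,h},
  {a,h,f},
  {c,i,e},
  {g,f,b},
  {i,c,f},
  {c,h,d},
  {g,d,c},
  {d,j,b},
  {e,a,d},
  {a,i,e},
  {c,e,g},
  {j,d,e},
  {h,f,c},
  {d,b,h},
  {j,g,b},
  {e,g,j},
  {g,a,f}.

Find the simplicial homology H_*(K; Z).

K has 10 vertices, 30 edges, 20 triangles.
rank ∂_0 = 0, rank ∂_1 = 9 ⇒ b_0 = 10 − 0 − 9 = 1; all invariant factors of ∂_1 are 1 so no torsion. So H_0 ≅ Z.
rank ∂_1 = 9, rank ∂_2 = 20 ⇒ b_1 = 30 − 9 − 20 = 1; ∂_2 has invariant factor(s) [2] giving torsion. So H_1 ≅ Z ⊕ Z/2.
rank ∂_2 = 20, rank ∂_3 = 0 ⇒ b_2 = 20 − 20 − 0 = 0. So H_2 ≅ 0.

H_0 ≅ Z,  H_1 ≅ Z ⊕ Z/2,  H_2 = 0.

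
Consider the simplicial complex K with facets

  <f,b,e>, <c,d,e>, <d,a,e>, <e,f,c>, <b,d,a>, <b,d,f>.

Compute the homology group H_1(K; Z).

H_1 = Z.

K has 6 vertices, 12 edges, 6 triangles.
rank ∂_1 = 5, rank ∂_2 = 6 ⇒ b_1 = 12 − 5 − 6 = 1; all invariant factors of ∂_2 are 1 so no torsion. So H_1 ≅ Z.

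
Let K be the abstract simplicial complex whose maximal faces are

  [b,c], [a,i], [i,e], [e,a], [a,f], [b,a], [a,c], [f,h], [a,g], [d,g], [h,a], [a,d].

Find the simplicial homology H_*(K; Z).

H_0 = Z,  H_1 = Z^4.

Take the total order a < b < c < d < e < f < g < h < i on the vertex set. Then K (dimension 1) consists of the simplices:

  0-simplices (9): a, b, c, d, e, f, g, h, i
  1-simplices (12): ab, ac, ad, ae, af, ag, ah, ai, bc, dg, ei, fh

so the chain groups are C_0 ≅ Z^9, C_1 ≅ Z^12.

The boundary map ∂_1: C_1 → C_0 is given by ∂[p,q] = [q] − [p].
As a 9×12 matrix over Z this has rank 8, with invariant factors (1,1,1,1,1,1,1,1).

Computing H_k = (kernel of ∂_k) / (image of ∂_{k+1}):

  H_0: rank C_0 − rank ∂_1 = 9 − 8 = 1, and the invariant factors of ∂_1 are all 1, so H_0 ≅ Z.
  H_1: rank ker ∂_1 − rank ∂_2 = (12 − 8) − 0 = 4, and there is no ∂_2, so H_1 ≅ Z^4.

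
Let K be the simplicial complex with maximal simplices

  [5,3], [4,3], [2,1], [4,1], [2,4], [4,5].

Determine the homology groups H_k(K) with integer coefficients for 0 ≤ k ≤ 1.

H_0 ≅ Z,  H_1 ≅ Z^2.

We work with the vertex ordering 1 < 2 < 3 < 4 < 5. The simplices of K, each written with vertices in increasing order, are:

  0-simplices (5): [1], [2], [3], [4], [5]
  1-simplices (6): [1,2], [1,4], [2,4], [3,4], [3,5], [4,5]

so the chain groups are C_0 ≅ Z^5, C_1 ≅ Z^6.

Boundary ∂_1: C_1 → C_0 is given by ∂[p,q] = [q] − [p]. For instance
  ∂[3,5] = [5] − [3].
As a 5×6 matrix over Z this has rank 4, with invariant factors (1,1,1,1).

Computing H_k = (kernel of ∂_k) / (image of ∂_{k+1}):

  H_0: rank C_0 − rank ∂_1 = 5 − 4 = 1, and the invariant factors of ∂_1 are all 1, so H_0 = Z.
  H_1: rank ker ∂_1 − rank ∂_2 = (6 − 4) − 0 = 2, and there is no ∂_2, so H_1 = Z^2.

As a check, the Euler characteristic is 5 − 6 = -1, which agrees with 1 − 2 = -1.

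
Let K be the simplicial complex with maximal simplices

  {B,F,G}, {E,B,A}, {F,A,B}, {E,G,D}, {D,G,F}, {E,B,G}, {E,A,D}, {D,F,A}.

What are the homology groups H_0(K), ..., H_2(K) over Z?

H_0 ≅ Z,  H_1 = 0,  H_2 ≅ Z.

Fix the vertex order A < B < D < E < F < G and write every simplex with vertices in increasing order. Then dim K = 2 and the simplices of K are:

  0-simplices (6): A, B, D, E, F, G
  1-simplices (12): AB, AD, AE, AF, BE, BF, BG, DE, DF, DG, EG, FG
  2-simplices (8): ABE, ABF, ADE, ADF, BEG, BFG, DEG, DFG

Hence C_0 ≅ Z^6, C_1 ≅ Z^12, C_2 ≅ Z^8.

∂_1: C_1 → C_0 sends each edge [p,q] (with p < q) to q − p.
The 6×12 boundary matrix has rank 5 and Smith normal form diag(1,1,1,1,1).

Boundary ∂_2: C_2 → C_1 maps a triangle to the signed sum of its edges. For instance
  ∂DFG = FG − DG + DF,
  ∂ABF = BF − AF + AB.
This gives a 12×8 integer matrix of rank 7; reducing to Smith normal form yields diagonal entries (1,1,1,1,1,1,1).

Computing H_k = (kernel of ∂_k) / (image of ∂_{k+1}):

  H_0: rank C_0 − rank ∂_1 = 6 − 5 = 1, and the invariant factors of ∂_1 are all 1, so H_0 = Z.
  H_1: rank ker ∂_1 − rank ∂_2 = (12 − 5) − 7 = 0, and the invariant factors of ∂_2 are all 1, so H_1 = 0.
  H_2: rank ker ∂_2 − rank ∂_3 = (8 − 7) − 0 = 1, and there is no ∂_3, so H_2 = Z.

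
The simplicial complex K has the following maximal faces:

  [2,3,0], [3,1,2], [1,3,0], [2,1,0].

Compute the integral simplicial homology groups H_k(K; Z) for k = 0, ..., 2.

Order the vertices as 0 < 1 < 2 < 3. Listing each simplex with vertices in this order, K has dimension 2 with simplices:

  0-simplices (4): [0], [1], [2], [3]
  1-simplices (6): [0,1], [0,2], [0,3], [1,2], [1,3], [2,3]
  2-simplices (4): [0,1,2], [0,1,3], [0,2,3], [1,2,3]

giving chain groups C_0 ≅ Z^4, C_1 ≅ Z^6, C_2 ≅ Z^4.

∂_1: C_1 → C_0 maps an edge to its endpoints' difference, ∂[p,q] = q − p.
The 4×6 boundary matrix has rank 3 and Smith normal form diag(1,1,1).

∂_2: C_2 → C_1 sends each 2-simplex [p,q,r] to [q,r] − [p,r] + [p,q]. For instance
  ∂[1,2,3] = [2,3] − [1,3] + [1,2],
  ∂[0,2,3] = [2,3] − [0,3] + [0,2].
The resulting 6×4 matrix has rank 3, and its Smith normal form has invariant factors (1,1,1).

Now H_k = ker ∂_k / im ∂_{k+1}, so:

  H_0: rank C_0 − rank ∂_1 = 4 − 3 = 1, and the invariant factors of ∂_1 are all 1, so H_0 = Z.
  H_1: rank ker ∂_1 − rank ∂_2 = (6 − 3) − 3 = 0, and the invariant factors of ∂_2 are all 1, so H_1 = 0.
  H_2: rank ker ∂_2 − rank ∂_3 = (4 − 3) − 0 = 1, and there is no ∂_3, so H_2 = Z.

H_0 ≅ Z,  H_1 = 0,  H_2 ≅ Z.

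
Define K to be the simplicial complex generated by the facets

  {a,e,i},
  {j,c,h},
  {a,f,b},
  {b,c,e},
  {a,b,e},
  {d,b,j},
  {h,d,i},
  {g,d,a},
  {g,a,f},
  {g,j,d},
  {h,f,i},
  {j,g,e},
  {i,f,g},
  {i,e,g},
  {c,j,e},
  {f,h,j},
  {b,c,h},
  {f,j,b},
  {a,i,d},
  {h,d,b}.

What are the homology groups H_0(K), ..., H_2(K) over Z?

H_0 ≅ Z,  H_1 ≅ Z ⊕ Z/2Z,  H_2 = 0.

Take the total order a < b < c < d < e < f < g < h < i < j on the vertex set. Then K (dimension 2) consists of the simplices:

  0-simplices (10): a, b, c, d, e, f, g, h, i, j
  1-simplices (30): ab, ad, ae, af, ag, ai, bc, bd, be, bf, bh, bj, ce, ch, cj, dg, dh, di, dj, eg, ei, ej, fg, fh, fi, fj, gi, gj, hi, hj
  2-simplices (20): abe, abf, adg, adi, aei, afg, bce, bch, bdh, bdj, bfj, cej, chj, dgj, dhi, egi, egj, fgi, fhi, fhj

giving chain groups C_0 ≅ Z^10, C_1 ≅ Z^30, C_2 ≅ Z^20.

The boundary map ∂_1: C_1 → C_0 maps an edge to its endpoints' difference, ∂[p,q] = q − p. For instance
  ∂bd = d − b.
The 10×30 boundary matrix has rank 9 and Smith normal form diag(1,1,1,1,1,1,1,1,1).

Boundary ∂_2: C_2 → C_1 sends each 2-simplex [p,q,r] to [q,r] − [p,r] + [p,q]. For instance
  ∂bdh = dh − bh + bd,
  ∂egj = gj − ej + eg.
The 30×20 boundary matrix has rank 20 and Smith normal form diag(1,1,1,1,1,1,1,1,1,1,1,1,1,1,1,1,1,1,1,2).

Now H_k = ker ∂_k / im ∂_{k+1}, so:

  H_0: rank C_0 − rank ∂_1 = 10 − 9 = 1, and the invariant factors of ∂_1 are all 1, so H_0 = Z.
  H_1: rank ker ∂_1 − rank ∂_2 = (30 − 9) − 20 = 1, and ∂_2 has invariant factor 2 > 1, so H_1 = Z ⊕ Z/2Z.
  H_2: rank ker ∂_2 − rank ∂_3 = (20 − 20) − 0 = 0, and there is no ∂_3, so H_2 = 0.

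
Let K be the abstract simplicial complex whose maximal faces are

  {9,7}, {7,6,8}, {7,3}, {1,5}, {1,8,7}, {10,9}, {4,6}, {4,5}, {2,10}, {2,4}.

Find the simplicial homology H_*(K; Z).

H_0 = Z,  H_1 = Z^2,  H_2 = 0.

We work with the vertex ordering 1 < 2 < 3 < 4 < 5 < 6 < 7 < 8 < 9 < 10. The simplices of K, each written with vertices in increasing order, are:

  0-simplices (10): [1], [2], [3], [4], [5], [6], [7], [8], [9], [10]
  1-simplices (13): [1,5], [1,7], [1,8], [2,4], [2,10], [3,7], [4,5], [4,6], [6,7], [6,8], [7,8], [7,9], [9,10]
  2-simplices (2): [1,7,8], [6,7,8]

giving chain groups C_0 ≅ Z^10, C_1 ≅ Z^13, C_2 ≅ Z^2.

Boundary ∂_1: C_1 → C_0 is given by ∂[p,q] = [q] − [p]. For instance
  ∂[4,6] = [6] − [4].
The 10×13 boundary matrix has rank 9 and Smith normal form diag(1,1,1,1,1,1,1,1,1).

Boundary ∂_2: C_2 → C_1 maps a triangle to the signed sum of its edges. For instance
  ∂[6,7,8] = [7,8] − [6,8] + [6,7],
  ∂[1,7,8] = [7,8] − [1,8] + [1,7].
The 13×2 boundary matrix has rank 2 and Smith normal form diag(1,1).

From H_k ≅ ker(∂_k) / im(∂_{k+1}) we obtain:

  H_0: rank C_0 − rank ∂_1 = 10 − 9 = 1, and the invariant factors of ∂_1 are all 1, so H_0 ≅ Z.
  H_1: rank ker ∂_1 − rank ∂_2 = (13 − 9) − 2 = 2, and the invariant factors of ∂_2 are all 1, so H_1 ≅ Z^2.
  H_2: rank ker ∂_2 − rank ∂_3 = (2 − 2) − 0 = 0, and there is no ∂_3, so H_2 ≅ 0.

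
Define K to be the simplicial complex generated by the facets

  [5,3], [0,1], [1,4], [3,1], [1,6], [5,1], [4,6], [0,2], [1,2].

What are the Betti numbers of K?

b_0 = 1, b_1 = 3.

Fix the vertex order 0 < 1 < 2 < 3 < 4 < 5 < 6 and write every simplex with vertices in increasing order. Then dim K = 1 and the simplices of K are:

  0-simplices (7): [0], [1], [2], [3], [4], [5], [6]
  1-simplices (9): [0,1], [0,2], [1,2], [1,3], [1,4], [1,5], [1,6], [3,5], [4,6]

Hence C_0 ≅ Z^7, C_1 ≅ Z^9.

∂_1: C_1 → C_0 maps an edge to its endpoints' difference, ∂[p,q] = q − p. For instance
  ∂[1,5] = [5] − [1].
As a 7×9 matrix over Z this has rank 6, with invariant factors (1,1,1,1,1,1).

Now H_k = ker ∂_k / im ∂_{k+1}, so:

  H_0: rank C_0 − rank ∂_1 = 7 − 6 = 1, and the invariant factors of ∂_1 are all 1, so H_0 = Z.
  H_1: rank ker ∂_1 − rank ∂_2 = (9 − 6) − 0 = 3, and there is no ∂_2, so H_1 = Z^3.

Hence the Betti numbers are b_0 = 1, b_1 = 3.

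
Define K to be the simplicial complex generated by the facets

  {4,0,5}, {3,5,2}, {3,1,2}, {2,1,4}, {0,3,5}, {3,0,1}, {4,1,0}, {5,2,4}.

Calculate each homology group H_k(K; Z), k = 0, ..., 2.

Order the vertices as 0 < 1 < 2 < 3 < 4 < 5. Listing each simplex with vertices in this order, K has dimension 2 with simplices:

  0-simplices (6): [0], [1], [2], [3], [4], [5]
  1-simplices (12): [0,1], [0,3], [0,4], [0,5], [1,2], [1,3], [1,4], [2,3], [2,4], [2,5], [3,5], [4,5]
  2-simplices (8): [0,1,3], [0,1,4], [0,3,5], [0,4,5], [1,2,3], [1,2,4], [2,3,5], [2,4,5]

Hence C_0 ≅ Z^6, C_1 ≅ Z^12, C_2 ≅ Z^8.

∂_1: C_1 → C_0 sends each edge [p,q] (with p < q) to q − p.
The 6×12 boundary matrix has rank 5 and Smith normal form diag(1,1,1,1,1).

∂_2: C_2 → C_1 maps a triangle to the signed sum of its edges. For instance
  ∂[0,1,3] = [1,3] − [0,3] + [0,1],
  ∂[0,4,5] = [4,5] − [0,5] + [0,4].
The resulting 12×8 matrix has rank 7, and its Smith normal form has invariant factors (1,1,1,1,1,1,1).

Now H_k = ker ∂_k / im ∂_{k+1}, so:

  H_0: rank C_0 − rank ∂_1 = 6 − 5 = 1, and the invariant factors of ∂_1 are all 1, so H_0 ≅ Z.
  H_1: rank ker ∂_1 − rank ∂_2 = (12 − 5) − 7 = 0, and the invariant factors of ∂_2 are all 1, so H_1 ≅ 0.
  H_2: rank ker ∂_2 − rank ∂_3 = (8 − 7) − 0 = 1, and there is no ∂_3, so H_2 ≅ Z.

(K is a triangulation of the 2-sphere S^2.)

H_0 = Z,  H_1 = 0,  H_2 = Z.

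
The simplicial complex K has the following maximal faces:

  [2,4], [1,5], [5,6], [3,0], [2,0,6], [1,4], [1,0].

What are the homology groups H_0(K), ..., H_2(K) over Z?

H_0 ≅ Z,  H_1 ≅ Z^2,  H_2 = 0.

K has 7 vertices, 9 edges, 1 triangle.
rank ∂_0 = 0, rank ∂_1 = 6 ⇒ b_0 = 7 − 0 − 6 = 1; all invariant factors of ∂_1 are 1 so no torsion. So H_0 = Z.
rank ∂_1 = 6, rank ∂_2 = 1 ⇒ b_1 = 9 − 6 − 1 = 2; all invariant factors of ∂_2 are 1 so no torsion. So H_1 = Z^2.
rank ∂_2 = 1, rank ∂_3 = 0 ⇒ b_2 = 1 − 1 − 0 = 0. So H_2 = 0.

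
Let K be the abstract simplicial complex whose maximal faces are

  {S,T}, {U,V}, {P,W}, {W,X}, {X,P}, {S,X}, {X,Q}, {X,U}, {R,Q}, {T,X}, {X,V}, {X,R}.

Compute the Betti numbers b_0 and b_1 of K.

b_0 = 1, b_1 = 4.

Order the vertices as P < Q < R < S < T < U < V < W < X. Listing each simplex with vertices in this order, K has dimension 1 with simplices:

  0-simplices (9): P, Q, R, S, T, U, V, W, X
  1-simplices (12): PW, PX, QR, QX, RX, ST, SX, TX, UV, UX, VX, WX

so the chain groups are C_0 ≅ Z^9, C_1 ≅ Z^12.

The boundary map ∂_1: C_1 → C_0 is given by ∂[p,q] = [q] − [p].
The 9×12 boundary matrix has rank 8 and Smith normal form diag(1,1,1,1,1,1,1,1).

Reading off H_k = ker ∂_k / im ∂_{k+1}:

  H_0: rank C_0 − rank ∂_1 = 9 − 8 = 1, and the invariant factors of ∂_1 are all 1, so H_0 ≅ Z.
  H_1: rank ker ∂_1 − rank ∂_2 = (12 − 8) − 0 = 4, and there is no ∂_2, so H_1 ≅ Z^4.

As a check, the Euler characteristic is 9 − 12 = -3, which agrees with 1 − 4 = -3.
(K is a triangulation of a wedge of 4 circles.)

Hence the Betti numbers are b_0 = 1, b_1 = 4.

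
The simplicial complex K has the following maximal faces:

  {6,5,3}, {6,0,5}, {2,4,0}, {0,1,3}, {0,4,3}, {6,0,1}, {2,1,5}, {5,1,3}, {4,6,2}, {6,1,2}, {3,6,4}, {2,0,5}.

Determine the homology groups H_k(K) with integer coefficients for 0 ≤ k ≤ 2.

H_0 ≅ Z,  H_1 ≅ Z/2,  H_2 = 0.

Take the total order 0 < 1 < 2 < 3 < 4 < 5 < 6 on the vertex set. Then K (dimension 2) consists of the simplices:

  0-simplices (7): [0], [1], [2], [3], [4], [5], [6]
  1-simplices (18): [0,1], [0,2], [0,3], [0,4], [0,5], [0,6], [1,2], [1,3], [1,5], [1,6], [2,4], [2,5], [2,6], [3,4], [3,5], [3,6], [4,6], [5,6]
  2-simplices (12): [0,1,3], [0,1,6], [0,2,4], [0,2,5], [0,3,4], [0,5,6], [1,2,5], [1,2,6], [1,3,5], [2,4,6], [3,4,6], [3,5,6]

giving chain groups C_0 ≅ Z^7, C_1 ≅ Z^18, C_2 ≅ Z^12.

∂_1: C_1 → C_0 sends each edge [p,q] (with p < q) to q − p.
As a 7×18 matrix over Z this has rank 6, with invariant factors (1,1,1,1,1,1).

Boundary ∂_2: C_2 → C_1 sends each 2-simplex [p,q,r] to [q,r] − [p,r] + [p,q]. For instance
  ∂[3,5,6] = [5,6] − [3,6] + [3,5],
  ∂[0,1,6] = [1,6] − [0,6] + [0,1].
The 18×12 boundary matrix has rank 12 and Smith normal form diag(1,1,1,1,1,1,1,1,1,1,1,2).

Reading off H_k = ker ∂_k / im ∂_{k+1}:

  H_0: rank C_0 − rank ∂_1 = 7 − 6 = 1, and the invariant factors of ∂_1 are all 1, so H_0 = Z.
  H_1: rank ker ∂_1 − rank ∂_2 = (18 − 6) − 12 = 0, and ∂_2 has invariant factor 2 > 1, so H_1 = Z/2.
  H_2: rank ker ∂_2 − rank ∂_3 = (12 − 12) − 0 = 0, and there is no ∂_3, so H_2 = 0.

As a check, the Euler characteristic is 7 − 18 + 12 = 1, which agrees with 1 − 0 + 0 = 1.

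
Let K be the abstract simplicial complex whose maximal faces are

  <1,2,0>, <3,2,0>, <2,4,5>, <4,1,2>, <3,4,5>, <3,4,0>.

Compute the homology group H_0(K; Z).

H_0 = Z.

We work with the vertex ordering 0 < 1 < 2 < 3 < 4 < 5. The simplices of K, each written with vertices in increasing order, are:

  0-simplices (6): [0], [1], [2], [3], [4], [5]
  1-simplices (12): [0,1], [0,2], [0,3], [0,4], [1,2], [1,4], [2,3], [2,4], [2,5], [3,4], [3,5], [4,5]
  2-simplices (6): [0,1,2], [0,2,3], [0,3,4], [1,2,4], [2,4,5], [3,4,5]

Hence C_0 ≅ Z^6, C_1 ≅ Z^12, C_2 ≅ Z^6.

Boundary ∂_1: C_1 → C_0 is given by ∂[p,q] = [q] − [p]. For instance
  ∂[1,2] = [2] − [1].
As a 6×12 matrix over Z this has rank 5, with invariant factors (1,1,1,1,1).

∂_2: C_2 → C_1 sends each 2-simplex [p,q,r] to [q,r] − [p,r] + [p,q]. For instance
  ∂[0,3,4] = [3,4] − [0,4] + [0,3],
  ∂[1,2,4] = [2,4] − [1,4] + [1,2].
The 12×6 boundary matrix has rank 6 and Smith normal form diag(1,1,1,1,1,1).

Reading off H_k = ker ∂_k / im ∂_{k+1}:

  H_0: rank C_0 − rank ∂_1 = 6 − 5 = 1, and the invariant factors of ∂_1 are all 1, so H_0 = Z.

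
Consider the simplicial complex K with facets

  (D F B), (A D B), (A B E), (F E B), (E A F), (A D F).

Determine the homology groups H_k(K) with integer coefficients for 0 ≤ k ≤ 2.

We work with the vertex ordering A < B < D < E < F. The simplices of K, each written with vertices in increasing order, are:

  0-simplices (5): A, B, D, E, F
  1-simplices (9): AB, AD, AE, AF, BD, BE, BF, DF, EF
  2-simplices (6): ABD, ABE, ADF, AEF, BDF, BEF

giving chain groups C_0 ≅ Z^5, C_1 ≅ Z^9, C_2 ≅ Z^6.

∂_1: C_1 → C_0 sends each edge [p,q] (with p < q) to q − p. For instance
  ∂BD = D − B.
The resulting 5×9 matrix has rank 4, and its Smith normal form has invariant factors (1,1,1,1).

∂_2: C_2 → C_1 acts by ∂[p,q,r] = [q,r] − [p,r] + [p,q]. For instance
  ∂AEF = EF − AF + AE,
  ∂BEF = EF − BF + BE.
The 9×6 boundary matrix has rank 5 and Smith normal form diag(1,1,1,1,1).

From H_k ≅ ker(∂_k) / im(∂_{k+1}) we obtain:

  H_0: rank C_0 − rank ∂_1 = 5 − 4 = 1, and the invariant factors of ∂_1 are all 1, so H_0 = Z.
  H_1: rank ker ∂_1 − rank ∂_2 = (9 − 4) − 5 = 0, and the invariant factors of ∂_2 are all 1, so H_1 = 0.
  H_2: rank ker ∂_2 − rank ∂_3 = (6 − 5) − 0 = 1, and there is no ∂_3, so H_2 = Z.

H_0 = Z,  H_1 = 0,  H_2 = Z.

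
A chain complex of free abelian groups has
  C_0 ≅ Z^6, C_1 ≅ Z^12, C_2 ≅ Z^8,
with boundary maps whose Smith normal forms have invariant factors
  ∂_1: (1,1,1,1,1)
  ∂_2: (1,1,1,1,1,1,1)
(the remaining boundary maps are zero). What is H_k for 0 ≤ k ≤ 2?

H_0: b_0 = 6 − 0 − 5 = 1; torsion from ∂_1 factors > 1: none. So H_0 = Z.
H_1: b_1 = 12 − 5 − 7 = 0; torsion from ∂_2 factors > 1: none. So H_1 = 0.
H_2: b_2 = 8 − 7 − 0 = 1; torsion from ∂_3 factors > 1: none. So H_2 = Z.

H_0 = Z,  H_1 = 0,  H_2 = Z.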